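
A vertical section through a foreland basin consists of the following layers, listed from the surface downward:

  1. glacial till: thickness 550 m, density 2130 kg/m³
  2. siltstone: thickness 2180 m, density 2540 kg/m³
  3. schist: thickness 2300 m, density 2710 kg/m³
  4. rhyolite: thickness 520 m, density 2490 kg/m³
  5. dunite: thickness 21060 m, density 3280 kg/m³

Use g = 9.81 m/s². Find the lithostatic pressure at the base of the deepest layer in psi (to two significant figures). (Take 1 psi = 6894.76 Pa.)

120000 psi

glacial till: 2130 kg/m³ × 9.81 m/s² × 550 m = 1.149×10^7 Pa = 1667 psi
siltstone: 2540 kg/m³ × 9.81 m/s² × 2180 m = 5.432×10^7 Pa = 7878 psi
schist: 2710 kg/m³ × 9.81 m/s² × 2300 m = 6.115×10^7 Pa = 8868 psi
rhyolite: 2490 kg/m³ × 9.81 m/s² × 520 m = 1.270×10^7 Pa = 1842 psi
dunite: 3280 kg/m³ × 9.81 m/s² × 21060 m = 6.776×10^8 Pa = 98284 psi
Total = 1667 + 7878 + 8868 + 1842 + 98284 = 1.1854×10^5 psi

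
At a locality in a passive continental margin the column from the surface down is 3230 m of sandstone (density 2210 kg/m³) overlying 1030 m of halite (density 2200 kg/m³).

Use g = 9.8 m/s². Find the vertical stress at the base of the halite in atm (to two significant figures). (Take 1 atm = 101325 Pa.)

sandstone: 2210 kg/m³ × 9.8 m/s² × 3230 m = 6.996×10^7 Pa = 690.4 atm
halite: 2200 kg/m³ × 9.8 m/s² × 1030 m = 2.221×10^7 Pa = 219.2 atm
Total = 690.4 + 219.2 = 909.57 atm

910 atm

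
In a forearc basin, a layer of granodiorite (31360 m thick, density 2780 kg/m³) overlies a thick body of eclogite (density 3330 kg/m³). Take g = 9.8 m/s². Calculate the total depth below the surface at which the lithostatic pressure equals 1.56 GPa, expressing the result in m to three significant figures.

53000 m

Pressure at base of upper layers: 2780×9.8×31360 = 8.544×10^8 Pa = 0.8544 GPa
Remaining pressure to be supplied by eclogite: 1.560×10^9 − 8.544×10^8 = 7.056×10^8 Pa
Additional depth in eclogite = 7.056×10^8 Pa / (3330 kg/m³ × 9.8 m/s²) = 21622 m
Total depth = 31360 m + 21622 m = 52982 m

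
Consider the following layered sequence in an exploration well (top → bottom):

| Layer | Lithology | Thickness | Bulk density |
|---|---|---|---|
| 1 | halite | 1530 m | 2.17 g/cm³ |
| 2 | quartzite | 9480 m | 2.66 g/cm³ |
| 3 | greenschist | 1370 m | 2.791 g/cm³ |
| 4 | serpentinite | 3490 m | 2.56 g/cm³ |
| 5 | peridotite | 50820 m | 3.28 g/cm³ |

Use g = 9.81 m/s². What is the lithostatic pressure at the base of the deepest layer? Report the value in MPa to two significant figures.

2000 MPa

halite: 2170 kg/m³ × 9.81 m/s² × 1530 m = 3.257×10^7 Pa = 32.57 MPa
quartzite: 2660 kg/m³ × 9.81 m/s² × 9480 m = 2.474×10^8 Pa = 247.4 MPa
greenschist: 2791 kg/m³ × 9.81 m/s² × 1370 m = 3.751×10^7 Pa = 37.51 MPa
serpentinite: 2560 kg/m³ × 9.81 m/s² × 3490 m = 8.765×10^7 Pa = 87.65 MPa
peridotite: 3280 kg/m³ × 9.81 m/s² × 50820 m = 1.635×10^9 Pa = 1635 MPa
Total = 32.57 + 247.4 + 37.51 + 87.65 + 1635 = 2040.3 MPa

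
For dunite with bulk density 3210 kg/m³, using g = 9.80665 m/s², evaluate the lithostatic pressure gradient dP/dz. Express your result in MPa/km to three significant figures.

31.5 MPa/km

dP/dz = ρg = 3210 kg/m³ × 9.80665 m/s² = 31479 Pa/m
= 31479 Pa/m × (1 MPa/km / 1000.0 Pa/m) = 31.479 MPa/km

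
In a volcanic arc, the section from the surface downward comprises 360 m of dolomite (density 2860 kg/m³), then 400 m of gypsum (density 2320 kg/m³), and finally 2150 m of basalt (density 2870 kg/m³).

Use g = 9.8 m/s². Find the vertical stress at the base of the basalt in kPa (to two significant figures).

dolomite: 2860 kg/m³ × 9.8 m/s² × 360 m = 1.009×10^7 Pa = 10090 kPa
gypsum: 2320 kg/m³ × 9.8 m/s² × 400 m = 9.094×10^6 Pa = 9094 kPa
basalt: 2870 kg/m³ × 9.8 m/s² × 2150 m = 6.047×10^7 Pa = 60471 kPa
Total = 10090 + 9094 + 60471 = 79655 kPa

80000 kPa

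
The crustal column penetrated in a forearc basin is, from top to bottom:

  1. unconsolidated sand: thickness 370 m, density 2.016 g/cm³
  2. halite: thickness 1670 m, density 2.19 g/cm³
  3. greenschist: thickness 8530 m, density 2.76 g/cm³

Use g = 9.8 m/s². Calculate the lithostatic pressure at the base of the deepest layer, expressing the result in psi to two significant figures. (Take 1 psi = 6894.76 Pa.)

unconsolidated sand: 2016 kg/m³ × 9.8 m/s² × 370 m = 7.310×10^6 Pa = 1060 psi
halite: 2190 kg/m³ × 9.8 m/s² × 1670 m = 3.584×10^7 Pa = 5198 psi
greenschist: 2760 kg/m³ × 9.8 m/s² × 8530 m = 2.307×10^8 Pa = 33463 psi
Total = 1060 + 5198 + 33463 = 39722 psi

40000 psi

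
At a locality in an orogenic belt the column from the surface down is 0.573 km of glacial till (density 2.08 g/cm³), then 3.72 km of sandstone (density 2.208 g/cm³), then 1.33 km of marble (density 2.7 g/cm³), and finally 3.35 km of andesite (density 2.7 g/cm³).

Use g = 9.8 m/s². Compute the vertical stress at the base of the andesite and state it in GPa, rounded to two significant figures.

0.22 GPa

glacial till: 2080 kg/m³ × 9.8 m/s² × 573 m = 1.168×10^7 Pa = 0.01168 GPa
sandstone: 2208 kg/m³ × 9.8 m/s² × 3720 m = 8.049×10^7 Pa = 0.08049 GPa
marble: 2700 kg/m³ × 9.8 m/s² × 1330 m = 3.519×10^7 Pa = 0.03519 GPa
andesite: 2700 kg/m³ × 9.8 m/s² × 3350 m = 8.864×10^7 Pa = 0.08864 GPa
Total = 0.01168 + 0.08049 + 0.03519 + 0.08864 = 0.21601 GPa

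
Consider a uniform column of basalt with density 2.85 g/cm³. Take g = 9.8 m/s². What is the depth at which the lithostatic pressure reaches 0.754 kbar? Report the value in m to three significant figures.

2700 m

h = P/(ρg) = 0.754 kbar / (2850 kg/m³ × 9.8 m/s²) = 7.540×10^7 Pa / 27930 Pa/m = 2699.6 m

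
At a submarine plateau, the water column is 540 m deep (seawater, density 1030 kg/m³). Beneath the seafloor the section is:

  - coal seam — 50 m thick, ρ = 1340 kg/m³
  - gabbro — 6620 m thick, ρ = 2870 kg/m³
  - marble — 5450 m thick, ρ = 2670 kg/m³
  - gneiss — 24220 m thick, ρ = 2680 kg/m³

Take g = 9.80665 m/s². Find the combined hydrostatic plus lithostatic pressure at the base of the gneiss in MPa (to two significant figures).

970 MPa

seawater: 1030 kg/m³ × 9.80665 m/s² × 540 m = 5.454×10^6 Pa = 5.454 MPa
coal seam: 1340 kg/m³ × 9.80665 m/s² × 50 m = 6.570×10^5 Pa = 0.6570 MPa
gabbro: 2870 kg/m³ × 9.80665 m/s² × 6620 m = 1.863×10^8 Pa = 186.3 MPa
marble: 2670 kg/m³ × 9.80665 m/s² × 5450 m = 1.427×10^8 Pa = 142.7 MPa
gneiss: 2680 kg/m³ × 9.80665 m/s² × 24220 m = 6.365×10^8 Pa = 636.5 MPa
Total = 5.454 + 0.6570 + 186.3 + 142.7 + 636.5 = 971.68 MPa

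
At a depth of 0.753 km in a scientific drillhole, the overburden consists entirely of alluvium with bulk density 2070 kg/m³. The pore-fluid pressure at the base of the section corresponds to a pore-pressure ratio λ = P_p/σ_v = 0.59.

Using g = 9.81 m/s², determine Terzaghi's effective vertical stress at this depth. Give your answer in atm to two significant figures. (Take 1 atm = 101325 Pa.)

Overburden (lithostatic) stress σ_v:
alluvium: 2070 kg/m³ × 9.81 m/s² × 753 m = 1.529×10^7 Pa = 15.29 MPa
Pore pressure P_p = λ·σ_v = 0.59 × 15.29 MPa = 9.022 MPa
Effective stress σ' = σ_v − P_p = 15.29 − 9.022 = 6.2693 MPa = 61.873 atm

62 atm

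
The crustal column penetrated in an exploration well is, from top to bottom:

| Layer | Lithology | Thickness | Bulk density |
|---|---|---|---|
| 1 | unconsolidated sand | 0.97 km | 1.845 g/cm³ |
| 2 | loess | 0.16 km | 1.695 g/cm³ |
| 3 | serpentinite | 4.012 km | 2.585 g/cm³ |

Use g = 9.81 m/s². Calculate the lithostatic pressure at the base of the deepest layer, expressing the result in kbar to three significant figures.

1.22 kbar

unconsolidated sand: 1845 kg/m³ × 9.81 m/s² × 970 m = 1.756×10^7 Pa = 0.1756 kbar
loess: 1695 kg/m³ × 9.81 m/s² × 160 m = 2.660×10^6 Pa = 0.02660 kbar
serpentinite: 2585 kg/m³ × 9.81 m/s² × 4012 m = 1.017×10^8 Pa = 1.017 kbar
Total = 0.1756 + 0.02660 + 1.017 = 1.2196 kbar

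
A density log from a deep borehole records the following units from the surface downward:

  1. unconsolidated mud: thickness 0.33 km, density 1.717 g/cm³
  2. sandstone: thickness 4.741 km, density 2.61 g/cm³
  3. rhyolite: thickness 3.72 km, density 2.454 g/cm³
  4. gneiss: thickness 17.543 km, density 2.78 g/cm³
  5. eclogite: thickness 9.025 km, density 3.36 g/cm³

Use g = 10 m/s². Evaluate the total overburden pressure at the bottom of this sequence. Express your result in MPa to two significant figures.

unconsolidated mud: 1717 kg/m³ × 10 m/s² × 330 m = 5.666×10^6 Pa = 5.666 MPa
sandstone: 2610 kg/m³ × 10 m/s² × 4741 m = 1.237×10^8 Pa = 123.7 MPa
rhyolite: 2454 kg/m³ × 10 m/s² × 3720 m = 9.129×10^7 Pa = 91.29 MPa
gneiss: 2780 kg/m³ × 10 m/s² × 17543 m = 4.877×10^8 Pa = 487.7 MPa
eclogite: 3360 kg/m³ × 10 m/s² × 9025 m = 3.032×10^8 Pa = 303.2 MPa
Total = 5.666 + 123.7 + 91.29 + 487.7 + 303.2 = 1011.6 MPa

1000 MPa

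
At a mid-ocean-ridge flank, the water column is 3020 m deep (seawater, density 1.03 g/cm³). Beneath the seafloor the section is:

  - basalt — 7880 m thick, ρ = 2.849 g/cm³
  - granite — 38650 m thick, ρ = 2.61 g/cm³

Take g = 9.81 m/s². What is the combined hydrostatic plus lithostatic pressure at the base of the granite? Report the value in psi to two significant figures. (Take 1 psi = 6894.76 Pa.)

seawater: 1030 kg/m³ × 9.81 m/s² × 3020 m = 3.051×10^7 Pa = 4426 psi
basalt: 2849 kg/m³ × 9.81 m/s² × 7880 m = 2.202×10^8 Pa = 31942 psi
granite: 2610 kg/m³ × 9.81 m/s² × 38650 m = 9.896×10^8 Pa = 1.435×10^5 psi
Total = 4426 + 31942 + 1.435×10^5 = 1.7990×10^5 psi

180000 psi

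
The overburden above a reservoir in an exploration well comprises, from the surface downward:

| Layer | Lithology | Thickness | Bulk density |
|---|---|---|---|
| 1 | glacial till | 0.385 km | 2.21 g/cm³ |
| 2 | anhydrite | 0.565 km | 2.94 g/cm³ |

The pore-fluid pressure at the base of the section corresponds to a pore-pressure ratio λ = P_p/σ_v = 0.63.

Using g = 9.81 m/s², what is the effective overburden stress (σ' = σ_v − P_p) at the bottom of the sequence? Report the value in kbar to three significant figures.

Overburden (lithostatic) stress σ_v:
glacial till: 2210 kg/m³ × 9.81 m/s² × 385 m = 8.347×10^6 Pa = 8.347 MPa
anhydrite: 2940 kg/m³ × 9.81 m/s² × 565 m = 1.630×10^7 Pa = 16.30 MPa
Total = 8.347 + 16.30 = 24.642 MPa
Pore pressure P_p = λ·σ_v = 0.63 × 24.64 MPa = 15.52 MPa
Effective stress σ' = σ_v − P_p = 24.64 − 15.52 = 9.1176 MPa = 0.091176 kbar

0.0912 kbar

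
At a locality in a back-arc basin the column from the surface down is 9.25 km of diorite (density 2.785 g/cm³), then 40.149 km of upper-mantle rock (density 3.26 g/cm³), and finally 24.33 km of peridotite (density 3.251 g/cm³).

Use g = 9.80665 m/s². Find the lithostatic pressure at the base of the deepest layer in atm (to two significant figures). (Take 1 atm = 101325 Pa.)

23000 atm

diorite: 2785 kg/m³ × 9.80665 m/s² × 9250 m = 2.526×10^8 Pa = 2493 atm
upper-mantle rock: 3260 kg/m³ × 9.80665 m/s² × 40149 m = 1.284×10^9 Pa = 12668 atm
peridotite: 3251 kg/m³ × 9.80665 m/s² × 24330 m = 7.757×10^8 Pa = 7655 atm
Total = 2493 + 12668 + 7655 = 22816 atm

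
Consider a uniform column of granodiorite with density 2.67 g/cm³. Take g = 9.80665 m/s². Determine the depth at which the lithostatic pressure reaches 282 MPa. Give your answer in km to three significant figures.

10.8 km

h = P/(ρg) = 282 MPa / (2670 kg/m³ × 9.80665 m/s²) = 2.820×10^8 Pa / 26184 Pa/m = 10770 m
= 10.770 km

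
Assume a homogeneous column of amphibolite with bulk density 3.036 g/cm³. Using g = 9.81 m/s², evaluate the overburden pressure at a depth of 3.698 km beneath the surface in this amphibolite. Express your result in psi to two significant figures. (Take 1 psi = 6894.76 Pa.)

16000 psi

amphibolite: 3036 kg/m³ × 9.81 m/s² × 3698 m = 1.101×10^8 Pa = 15974 psi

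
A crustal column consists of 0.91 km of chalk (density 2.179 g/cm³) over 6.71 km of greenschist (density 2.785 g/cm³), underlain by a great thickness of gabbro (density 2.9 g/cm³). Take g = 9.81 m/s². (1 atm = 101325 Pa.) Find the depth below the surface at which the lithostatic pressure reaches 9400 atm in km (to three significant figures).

34.0 km

Pressure at base of upper layers: 2179×9.81×910 + 2785×9.81×6710 = 2.028×10^8 Pa = 2001 atm
Remaining pressure to be supplied by gabbro: 9.525×10^8 − 2.028×10^8 = 7.497×10^8 Pa
Additional depth in gabbro = 7.497×10^8 Pa / (2900 kg/m³ × 9.81 m/s²) = 26352 m
Total depth = 7620 m + 26352 m = 33972 m
= 33.972 km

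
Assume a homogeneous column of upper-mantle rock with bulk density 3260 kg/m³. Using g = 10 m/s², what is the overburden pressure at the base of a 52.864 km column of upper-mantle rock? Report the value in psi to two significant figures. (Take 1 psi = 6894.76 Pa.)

upper-mantle rock: 3260 kg/m³ × 10 m/s² × 52864 m = 1.723×10^9 Pa = 2.500×10^5 psi

250000 psi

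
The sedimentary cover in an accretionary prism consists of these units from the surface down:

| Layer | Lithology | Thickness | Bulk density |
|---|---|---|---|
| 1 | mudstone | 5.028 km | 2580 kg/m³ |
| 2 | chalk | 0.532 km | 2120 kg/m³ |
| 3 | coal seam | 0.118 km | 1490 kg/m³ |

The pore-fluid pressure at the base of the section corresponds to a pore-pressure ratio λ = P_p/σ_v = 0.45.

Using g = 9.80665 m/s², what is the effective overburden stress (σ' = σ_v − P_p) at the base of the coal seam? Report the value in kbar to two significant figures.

0.77 kbar

Overburden (lithostatic) stress σ_v:
mudstone: 2580 kg/m³ × 9.80665 m/s² × 5028 m = 1.272×10^8 Pa = 127.2 MPa
chalk: 2120 kg/m³ × 9.80665 m/s² × 532 m = 1.106×10^7 Pa = 11.06 MPa
coal seam: 1490 kg/m³ × 9.80665 m/s² × 118 m = 1.724×10^6 Pa = 1.724 MPa
Total = 127.2 + 11.06 + 1.724 = 140.00 MPa
Pore pressure P_p = λ·σ_v = 0.45 × 140.0 MPa = 63.00 MPa
Effective stress σ' = σ_v − P_p = 140.0 − 63.00 = 76.999 MPa = 0.76999 kbar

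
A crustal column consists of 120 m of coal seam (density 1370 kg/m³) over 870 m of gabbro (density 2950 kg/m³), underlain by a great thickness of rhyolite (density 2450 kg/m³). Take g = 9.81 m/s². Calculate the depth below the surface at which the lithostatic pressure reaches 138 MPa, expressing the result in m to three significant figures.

Pressure at base of upper layers: 1370×9.81×120 + 2950×9.81×870 = 2.679×10^7 Pa = 26.79 MPa
Remaining pressure to be supplied by rhyolite: 1.380×10^8 − 2.679×10^7 = 1.112×10^8 Pa
Additional depth in rhyolite = 1.112×10^8 Pa / (2450 kg/m³ × 9.81 m/s²) = 4627.1 m
Total depth = 990 m + 4627.1 m = 5617.1 m

5620 m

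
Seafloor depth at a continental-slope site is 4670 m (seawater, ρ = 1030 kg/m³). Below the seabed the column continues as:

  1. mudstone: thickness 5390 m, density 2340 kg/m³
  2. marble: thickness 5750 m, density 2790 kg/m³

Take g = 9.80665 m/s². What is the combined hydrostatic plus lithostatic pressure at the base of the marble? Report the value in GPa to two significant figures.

seawater: 1030 kg/m³ × 9.80665 m/s² × 4670 m = 4.717×10^7 Pa = 0.04717 GPa
mudstone: 2340 kg/m³ × 9.80665 m/s² × 5390 m = 1.237×10^8 Pa = 0.1237 GPa
marble: 2790 kg/m³ × 9.80665 m/s² × 5750 m = 1.573×10^8 Pa = 0.1573 GPa
Total = 0.04717 + 0.1237 + 0.1573 = 0.32818 GPa

0.33 GPa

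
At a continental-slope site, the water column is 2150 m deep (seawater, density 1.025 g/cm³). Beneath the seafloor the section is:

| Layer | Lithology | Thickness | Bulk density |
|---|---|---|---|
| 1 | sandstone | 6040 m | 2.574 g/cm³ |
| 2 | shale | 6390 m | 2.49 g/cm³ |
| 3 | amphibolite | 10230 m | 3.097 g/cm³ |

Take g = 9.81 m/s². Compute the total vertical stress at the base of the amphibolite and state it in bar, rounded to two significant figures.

seawater: 1025 kg/m³ × 9.81 m/s² × 2150 m = 2.162×10^7 Pa = 216.2 bar
sandstone: 2574 kg/m³ × 9.81 m/s² × 6040 m = 1.525×10^8 Pa = 1525 bar
shale: 2490 kg/m³ × 9.81 m/s² × 6390 m = 1.561×10^8 Pa = 1561 bar
amphibolite: 3097 kg/m³ × 9.81 m/s² × 10230 m = 3.108×10^8 Pa = 3108 bar
Total = 216.2 + 1525 + 1561 + 3108 = 6410.3 bar

6400 bar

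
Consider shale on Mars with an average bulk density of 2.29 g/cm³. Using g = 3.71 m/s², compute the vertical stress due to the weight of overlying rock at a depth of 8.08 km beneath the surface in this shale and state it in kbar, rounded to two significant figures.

0.69 kbar

shale: 2290 kg/m³ × 3.71 m/s² × 8080 m = 6.865×10^7 Pa = 0.6865 kbar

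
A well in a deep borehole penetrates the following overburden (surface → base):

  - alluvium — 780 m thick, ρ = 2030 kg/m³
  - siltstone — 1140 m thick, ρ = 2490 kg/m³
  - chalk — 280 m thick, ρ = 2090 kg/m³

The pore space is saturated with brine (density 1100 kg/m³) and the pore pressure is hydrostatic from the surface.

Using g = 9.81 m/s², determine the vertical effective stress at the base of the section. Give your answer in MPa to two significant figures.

Overburden (lithostatic) stress σ_v:
alluvium: 2030 kg/m³ × 9.81 m/s² × 780 m = 1.553×10^7 Pa = 15.53 MPa
siltstone: 2490 kg/m³ × 9.81 m/s² × 1140 m = 2.785×10^7 Pa = 27.85 MPa
chalk: 2090 kg/m³ × 9.81 m/s² × 280 m = 5.741×10^6 Pa = 5.741 MPa
Total = 15.53 + 27.85 + 5.741 = 49.121 MPa
Pore pressure P_p = 1100 kg/m³ × 9.81 m/s² × 2200 m = 2.374×10^7 Pa = 23.74 MPa
Effective stress σ' = σ_v − P_p = 49.12 − 23.74 = 25.380 MPa

25 MPa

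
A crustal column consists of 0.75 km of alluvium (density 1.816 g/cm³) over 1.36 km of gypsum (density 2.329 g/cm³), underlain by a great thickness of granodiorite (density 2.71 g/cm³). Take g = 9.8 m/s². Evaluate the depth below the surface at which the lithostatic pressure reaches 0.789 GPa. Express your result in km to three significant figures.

30.1 km

Pressure at base of upper layers: 1816×9.8×750 + 2329×9.8×1360 = 4.439×10^7 Pa = 0.04439 GPa
Remaining pressure to be supplied by granodiorite: 7.890×10^8 − 4.439×10^7 = 7.446×10^8 Pa
Additional depth in granodiorite = 7.446×10^8 Pa / (2710 kg/m³ × 9.8 m/s²) = 28037 m
Total depth = 2110 m + 28037 m = 30147 m
= 30.147 km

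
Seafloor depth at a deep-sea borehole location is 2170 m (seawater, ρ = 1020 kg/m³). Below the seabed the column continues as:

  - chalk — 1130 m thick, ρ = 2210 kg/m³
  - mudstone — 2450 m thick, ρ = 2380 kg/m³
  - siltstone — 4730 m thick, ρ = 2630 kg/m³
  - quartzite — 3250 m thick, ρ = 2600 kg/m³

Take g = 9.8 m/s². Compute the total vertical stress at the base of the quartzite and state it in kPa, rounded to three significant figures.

seawater: 1020 kg/m³ × 9.8 m/s² × 2170 m = 2.169×10^7 Pa = 21691 kPa
chalk: 2210 kg/m³ × 9.8 m/s² × 1130 m = 2.447×10^7 Pa = 24474 kPa
mudstone: 2380 kg/m³ × 9.8 m/s² × 2450 m = 5.714×10^7 Pa = 57144 kPa
siltstone: 2630 kg/m³ × 9.8 m/s² × 4730 m = 1.219×10^8 Pa = 1.219×10^5 kPa
quartzite: 2600 kg/m³ × 9.8 m/s² × 3250 m = 8.281×10^7 Pa = 82810 kPa
Total = 21691 + 24474 + 57144 + 1.219×10^5 + 82810 = 3.0803×10^5 kPa

308000 kPa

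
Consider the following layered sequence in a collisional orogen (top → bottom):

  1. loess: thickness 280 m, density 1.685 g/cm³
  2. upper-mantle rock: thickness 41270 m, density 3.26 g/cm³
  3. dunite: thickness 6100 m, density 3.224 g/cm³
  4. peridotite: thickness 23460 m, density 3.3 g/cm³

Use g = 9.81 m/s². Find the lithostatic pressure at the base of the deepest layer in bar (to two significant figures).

23000 bar

loess: 1685 kg/m³ × 9.81 m/s² × 280 m = 4.628×10^6 Pa = 46.28 bar
upper-mantle rock: 3260 kg/m³ × 9.81 m/s² × 41270 m = 1.320×10^9 Pa = 13198 bar
dunite: 3224 kg/m³ × 9.81 m/s² × 6100 m = 1.929×10^8 Pa = 1929 bar
peridotite: 3300 kg/m³ × 9.81 m/s² × 23460 m = 7.595×10^8 Pa = 7595 bar
Total = 46.28 + 13198 + 1929 + 7595 = 22769 bar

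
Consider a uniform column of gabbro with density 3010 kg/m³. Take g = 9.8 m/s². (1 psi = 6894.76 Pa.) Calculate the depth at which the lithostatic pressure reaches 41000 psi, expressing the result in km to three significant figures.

9.58 km

h = P/(ρg) = 41000 psi / (3010 kg/m³ × 9.8 m/s²) = 2.827×10^8 Pa / 29498 Pa/m = 9583.2 m
= 9.5832 km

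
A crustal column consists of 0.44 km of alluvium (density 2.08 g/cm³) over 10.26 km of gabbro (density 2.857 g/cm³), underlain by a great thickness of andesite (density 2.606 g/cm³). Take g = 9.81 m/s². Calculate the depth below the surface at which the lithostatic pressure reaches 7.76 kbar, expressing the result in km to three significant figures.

Pressure at base of upper layers: 2080×9.81×440 + 2857×9.81×10260 = 2.965×10^8 Pa = 2.965 kbar
Remaining pressure to be supplied by andesite: 7.760×10^8 − 2.965×10^8 = 4.795×10^8 Pa
Additional depth in andesite = 4.795×10^8 Pa / (2606 kg/m³ × 9.81 m/s²) = 18755 m
Total depth = 10700 m + 18755 m = 29455 m
= 29.455 km

29.5 km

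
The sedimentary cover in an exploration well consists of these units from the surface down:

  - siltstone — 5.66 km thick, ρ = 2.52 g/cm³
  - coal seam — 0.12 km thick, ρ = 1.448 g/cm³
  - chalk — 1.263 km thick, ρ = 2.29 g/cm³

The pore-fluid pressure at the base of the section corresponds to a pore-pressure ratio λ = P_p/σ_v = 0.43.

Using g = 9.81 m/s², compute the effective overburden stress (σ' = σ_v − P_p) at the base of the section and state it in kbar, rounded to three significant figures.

Overburden (lithostatic) stress σ_v:
siltstone: 2520 kg/m³ × 9.81 m/s² × 5660 m = 1.399×10^8 Pa = 139.9 MPa
coal seam: 1448 kg/m³ × 9.81 m/s² × 120 m = 1.705×10^6 Pa = 1.705 MPa
chalk: 2290 kg/m³ × 9.81 m/s² × 1263 m = 2.837×10^7 Pa = 28.37 MPa
Total = 139.9 + 1.705 + 28.37 = 170.00 MPa
Pore pressure P_p = λ·σ_v = 0.43 × 170.0 MPa = 73.10 MPa
Effective stress σ' = σ_v − P_p = 170.0 − 73.10 = 96.900 MPa = 0.96900 kbar

0.969 kbar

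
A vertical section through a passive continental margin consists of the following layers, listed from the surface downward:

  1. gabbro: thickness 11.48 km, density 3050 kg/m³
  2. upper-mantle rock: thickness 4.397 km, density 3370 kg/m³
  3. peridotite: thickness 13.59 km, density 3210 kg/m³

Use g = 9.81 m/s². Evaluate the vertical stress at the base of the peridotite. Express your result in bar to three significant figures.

9170 bar

gabbro: 3050 kg/m³ × 9.81 m/s² × 11480 m = 3.435×10^8 Pa = 3435 bar
upper-mantle rock: 3370 kg/m³ × 9.81 m/s² × 4397 m = 1.454×10^8 Pa = 1454 bar
peridotite: 3210 kg/m³ × 9.81 m/s² × 13590 m = 4.280×10^8 Pa = 4280 bar
Total = 3435 + 1454 + 4280 = 9168.0 bar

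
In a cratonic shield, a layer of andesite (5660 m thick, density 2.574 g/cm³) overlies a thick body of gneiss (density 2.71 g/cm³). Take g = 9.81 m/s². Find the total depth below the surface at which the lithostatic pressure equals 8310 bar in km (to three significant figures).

31.5 km

Pressure at base of upper layers: 2574×9.81×5660 = 1.429×10^8 Pa = 1429 bar
Remaining pressure to be supplied by gneiss: 8.310×10^8 − 1.429×10^8 = 6.881×10^8 Pa
Additional depth in gneiss = 6.881×10^8 Pa / (2710 kg/m³ × 9.81 m/s²) = 25882 m
Total depth = 5660 m + 25882 m = 31542 m
= 31.542 km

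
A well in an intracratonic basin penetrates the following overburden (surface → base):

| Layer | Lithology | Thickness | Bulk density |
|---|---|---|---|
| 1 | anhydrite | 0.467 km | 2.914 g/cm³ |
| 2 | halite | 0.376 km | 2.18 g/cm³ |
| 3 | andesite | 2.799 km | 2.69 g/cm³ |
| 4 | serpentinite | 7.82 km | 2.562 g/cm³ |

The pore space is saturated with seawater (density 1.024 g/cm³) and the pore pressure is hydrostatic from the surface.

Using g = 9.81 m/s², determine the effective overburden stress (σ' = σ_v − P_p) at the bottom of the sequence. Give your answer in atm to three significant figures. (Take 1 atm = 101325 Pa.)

Overburden (lithostatic) stress σ_v:
anhydrite: 2914 kg/m³ × 9.81 m/s² × 467 m = 1.335×10^7 Pa = 13.35 MPa
halite: 2180 kg/m³ × 9.81 m/s² × 376 m = 8.041×10^6 Pa = 8.041 MPa
andesite: 2690 kg/m³ × 9.81 m/s² × 2799 m = 7.386×10^7 Pa = 73.86 MPa
serpentinite: 2562 kg/m³ × 9.81 m/s² × 7820 m = 1.965×10^8 Pa = 196.5 MPa
Total = 13.35 + 8.041 + 73.86 + 196.5 = 291.80 MPa
Pore pressure P_p = 1024 kg/m³ × 9.81 m/s² × 11462 m = 1.151×10^8 Pa = 115.1 MPa
Effective stress σ' = σ_v − P_p = 291.8 − 115.1 = 176.65 MPa = 1743.4 atm

1740 atm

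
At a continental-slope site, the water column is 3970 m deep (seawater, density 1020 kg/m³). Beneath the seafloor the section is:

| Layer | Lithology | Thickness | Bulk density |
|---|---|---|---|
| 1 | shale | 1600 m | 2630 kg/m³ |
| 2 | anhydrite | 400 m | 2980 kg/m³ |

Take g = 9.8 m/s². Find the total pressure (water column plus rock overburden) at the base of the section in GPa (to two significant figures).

seawater: 1020 kg/m³ × 9.8 m/s² × 3970 m = 3.968×10^7 Pa = 0.03968 GPa
shale: 2630 kg/m³ × 9.8 m/s² × 1600 m = 4.124×10^7 Pa = 0.04124 GPa
anhydrite: 2980 kg/m³ × 9.8 m/s² × 400 m = 1.168×10^7 Pa = 0.01168 GPa
Total = 0.03968 + 0.04124 + 0.01168 = 0.092604 GPa

0.093 GPa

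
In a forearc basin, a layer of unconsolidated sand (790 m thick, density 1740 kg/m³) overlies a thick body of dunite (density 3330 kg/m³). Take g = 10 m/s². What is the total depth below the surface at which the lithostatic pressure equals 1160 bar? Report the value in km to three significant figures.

Pressure at base of upper layers: 1740×10×790 = 1.375×10^7 Pa = 137.5 bar
Remaining pressure to be supplied by dunite: 1.160×10^8 − 1.375×10^7 = 1.023×10^8 Pa
Additional depth in dunite = 1.023×10^8 Pa / (3330 kg/m³ × 10 m/s²) = 3070.7 m
Total depth = 790 m + 3070.7 m = 3860.7 m
= 3.8607 km

3.86 km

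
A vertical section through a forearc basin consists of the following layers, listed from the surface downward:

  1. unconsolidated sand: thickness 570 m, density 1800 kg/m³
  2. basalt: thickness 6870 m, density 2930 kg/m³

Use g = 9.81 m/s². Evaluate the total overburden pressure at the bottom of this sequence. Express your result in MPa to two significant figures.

210 MPa

unconsolidated sand: 1800 kg/m³ × 9.81 m/s² × 570 m = 1.007×10^7 Pa = 10.07 MPa
basalt: 2930 kg/m³ × 9.81 m/s² × 6870 m = 1.975×10^8 Pa = 197.5 MPa
Total = 10.07 + 197.5 = 207.53 MPa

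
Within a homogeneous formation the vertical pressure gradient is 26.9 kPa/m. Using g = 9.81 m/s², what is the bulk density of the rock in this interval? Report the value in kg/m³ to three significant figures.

2740 kg/m³

ρ = (dP/dz)/g = 26.9 kPa/m / 9.81 m/s² = 26900 Pa/m / 9.81 m/s² = 2742.1 kg/m³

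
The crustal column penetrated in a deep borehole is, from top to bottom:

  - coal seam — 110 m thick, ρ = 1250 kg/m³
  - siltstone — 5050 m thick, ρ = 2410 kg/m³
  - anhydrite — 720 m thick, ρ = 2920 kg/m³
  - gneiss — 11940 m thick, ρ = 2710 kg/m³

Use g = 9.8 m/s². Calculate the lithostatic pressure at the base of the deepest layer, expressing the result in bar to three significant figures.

coal seam: 1250 kg/m³ × 9.8 m/s² × 110 m = 1.347×10^6 Pa = 13.47 bar
siltstone: 2410 kg/m³ × 9.8 m/s² × 5050 m = 1.193×10^8 Pa = 1193 bar
anhydrite: 2920 kg/m³ × 9.8 m/s² × 720 m = 2.060×10^7 Pa = 206.0 bar
gneiss: 2710 kg/m³ × 9.8 m/s² × 11940 m = 3.171×10^8 Pa = 3171 bar
Total = 13.47 + 1193 + 206.0 + 3171 = 4583.2 bar

4580 bar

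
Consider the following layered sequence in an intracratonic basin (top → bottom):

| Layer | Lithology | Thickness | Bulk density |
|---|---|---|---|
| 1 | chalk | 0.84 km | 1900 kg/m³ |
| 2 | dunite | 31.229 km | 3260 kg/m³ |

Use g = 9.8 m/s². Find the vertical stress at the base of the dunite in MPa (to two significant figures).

1000 MPa

chalk: 1900 kg/m³ × 9.8 m/s² × 840 m = 1.564×10^7 Pa = 15.64 MPa
dunite: 3260 kg/m³ × 9.8 m/s² × 31229 m = 9.977×10^8 Pa = 997.7 MPa
Total = 15.64 + 997.7 = 1013.3 MPa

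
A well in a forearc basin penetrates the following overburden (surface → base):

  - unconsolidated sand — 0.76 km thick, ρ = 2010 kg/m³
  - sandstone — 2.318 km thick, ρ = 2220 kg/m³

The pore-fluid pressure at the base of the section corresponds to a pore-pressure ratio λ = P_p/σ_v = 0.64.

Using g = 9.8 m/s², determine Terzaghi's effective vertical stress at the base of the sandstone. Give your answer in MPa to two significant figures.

Overburden (lithostatic) stress σ_v:
unconsolidated sand: 2010 kg/m³ × 9.8 m/s² × 760 m = 1.497×10^7 Pa = 14.97 MPa
sandstone: 2220 kg/m³ × 9.8 m/s² × 2318 m = 5.043×10^7 Pa = 50.43 MPa
Total = 14.97 + 50.43 = 65.401 MPa
Pore pressure P_p = λ·σ_v = 0.64 × 65.40 MPa = 41.86 MPa
Effective stress σ' = σ_v − P_p = 65.40 − 41.86 = 23.544 MPa

24 MPa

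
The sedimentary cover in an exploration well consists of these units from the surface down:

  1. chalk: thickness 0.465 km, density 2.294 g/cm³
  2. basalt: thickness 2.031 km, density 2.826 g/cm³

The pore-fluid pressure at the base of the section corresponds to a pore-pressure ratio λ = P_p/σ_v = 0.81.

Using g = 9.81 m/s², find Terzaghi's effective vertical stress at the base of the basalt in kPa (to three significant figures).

12700 kPa

Overburden (lithostatic) stress σ_v:
chalk: 2294 kg/m³ × 9.81 m/s² × 465 m = 1.046×10^7 Pa = 10.46 MPa
basalt: 2826 kg/m³ × 9.81 m/s² × 2031 m = 5.631×10^7 Pa = 56.31 MPa
Total = 10.46 + 56.31 = 66.770 MPa
Pore pressure P_p = λ·σ_v = 0.81 × 66.77 MPa = 54.08 MPa
Effective stress σ' = σ_v − P_p = 66.77 − 54.08 = 12.686 MPa = 12686 kPa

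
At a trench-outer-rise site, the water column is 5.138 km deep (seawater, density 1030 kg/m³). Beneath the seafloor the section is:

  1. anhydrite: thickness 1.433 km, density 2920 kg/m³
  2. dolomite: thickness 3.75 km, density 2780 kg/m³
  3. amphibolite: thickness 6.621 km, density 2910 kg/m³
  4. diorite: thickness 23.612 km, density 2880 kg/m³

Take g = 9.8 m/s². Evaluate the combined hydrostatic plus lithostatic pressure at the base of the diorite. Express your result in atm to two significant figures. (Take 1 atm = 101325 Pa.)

10000 atm

seawater: 1030 kg/m³ × 9.8 m/s² × 5138 m = 5.186×10^7 Pa = 511.8 atm
anhydrite: 2920 kg/m³ × 9.8 m/s² × 1433 m = 4.101×10^7 Pa = 404.7 atm
dolomite: 2780 kg/m³ × 9.8 m/s² × 3750 m = 1.022×10^8 Pa = 1008 atm
amphibolite: 2910 kg/m³ × 9.8 m/s² × 6621 m = 1.888×10^8 Pa = 1863 atm
diorite: 2880 kg/m³ × 9.8 m/s² × 23612 m = 6.664×10^8 Pa = 6577 atm
Total = 511.8 + 404.7 + 1008 + 1863 + 6577 = 10365 atm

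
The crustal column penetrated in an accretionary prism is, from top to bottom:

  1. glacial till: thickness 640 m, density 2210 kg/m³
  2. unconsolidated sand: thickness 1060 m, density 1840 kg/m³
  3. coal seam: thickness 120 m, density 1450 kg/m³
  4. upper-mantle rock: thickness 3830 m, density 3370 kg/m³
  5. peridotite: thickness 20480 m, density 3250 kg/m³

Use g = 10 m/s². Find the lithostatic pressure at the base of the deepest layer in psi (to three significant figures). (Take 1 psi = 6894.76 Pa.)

120000 psi

glacial till: 2210 kg/m³ × 10 m/s² × 640 m = 1.414×10^7 Pa = 2051 psi
unconsolidated sand: 1840 kg/m³ × 10 m/s² × 1060 m = 1.950×10^7 Pa = 2829 psi
coal seam: 1450 kg/m³ × 10 m/s² × 120 m = 1.740×10^6 Pa = 252.4 psi
upper-mantle rock: 3370 kg/m³ × 10 m/s² × 3830 m = 1.291×10^8 Pa = 18720 psi
peridotite: 3250 kg/m³ × 10 m/s² × 20480 m = 6.656×10^8 Pa = 96537 psi
Total = 2051 + 2829 + 252.4 + 18720 + 96537 = 1.2039×10^5 psi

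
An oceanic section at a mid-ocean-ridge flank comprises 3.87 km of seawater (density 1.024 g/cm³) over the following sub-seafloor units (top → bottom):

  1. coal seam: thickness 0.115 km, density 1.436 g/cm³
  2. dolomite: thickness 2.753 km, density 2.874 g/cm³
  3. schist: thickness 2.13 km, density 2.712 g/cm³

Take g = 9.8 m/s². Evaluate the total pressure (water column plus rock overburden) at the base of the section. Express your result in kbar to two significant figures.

seawater: 1024 kg/m³ × 9.8 m/s² × 3870 m = 3.884×10^7 Pa = 0.3884 kbar
coal seam: 1436 kg/m³ × 9.8 m/s² × 115 m = 1.618×10^6 Pa = 0.01618 kbar
dolomite: 2874 kg/m³ × 9.8 m/s² × 2753 m = 7.754×10^7 Pa = 0.7754 kbar
schist: 2712 kg/m³ × 9.8 m/s² × 2130 m = 5.661×10^7 Pa = 0.5661 kbar
Total = 0.3884 + 0.01618 + 0.7754 + 0.5661 = 1.7460 kbar

1.7 kbar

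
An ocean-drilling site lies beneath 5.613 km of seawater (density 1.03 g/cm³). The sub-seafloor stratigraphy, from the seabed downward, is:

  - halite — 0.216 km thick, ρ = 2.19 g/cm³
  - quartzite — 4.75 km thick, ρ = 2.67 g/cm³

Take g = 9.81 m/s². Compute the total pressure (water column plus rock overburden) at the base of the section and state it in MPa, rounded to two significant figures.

190 MPa

seawater: 1030 kg/m³ × 9.81 m/s² × 5613 m = 5.672×10^7 Pa = 56.72 MPa
halite: 2190 kg/m³ × 9.81 m/s² × 216 m = 4.641×10^6 Pa = 4.641 MPa
quartzite: 2670 kg/m³ × 9.81 m/s² × 4750 m = 1.244×10^8 Pa = 124.4 MPa
Total = 56.72 + 4.641 + 124.4 = 185.77 MPa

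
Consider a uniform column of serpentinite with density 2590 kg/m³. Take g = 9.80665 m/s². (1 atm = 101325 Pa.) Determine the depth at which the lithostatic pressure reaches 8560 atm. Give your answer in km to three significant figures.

h = P/(ρg) = 8560 atm / (2590 kg/m³ × 9.80665 m/s²) = 8.673×10^8 Pa / 25399 Pa/m = 34148 m
= 34.148 km

34.1 km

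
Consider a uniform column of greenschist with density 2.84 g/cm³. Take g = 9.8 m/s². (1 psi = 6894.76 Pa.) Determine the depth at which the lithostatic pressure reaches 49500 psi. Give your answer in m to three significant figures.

h = P/(ρg) = 49500 psi / (2840 kg/m³ × 9.8 m/s²) = 3.413×10^8 Pa / 27832 Pa/m = 12263 m

12300 m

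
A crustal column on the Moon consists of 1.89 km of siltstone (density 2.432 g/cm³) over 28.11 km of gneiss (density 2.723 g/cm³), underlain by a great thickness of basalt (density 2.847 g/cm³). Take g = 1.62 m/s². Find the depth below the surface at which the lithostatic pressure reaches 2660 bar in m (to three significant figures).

Pressure at base of upper layers: 2432×1.62×1890 + 2723×1.62×28110 = 1.314×10^8 Pa = 1314 bar
Remaining pressure to be supplied by basalt: 2.660×10^8 − 1.314×10^8 = 1.346×10^8 Pa
Additional depth in basalt = 1.346×10^8 Pa / (2847 kg/m³ × 1.62 m/s²) = 29174 m
Total depth = 30000 m + 29174 m = 59174 m

59200 m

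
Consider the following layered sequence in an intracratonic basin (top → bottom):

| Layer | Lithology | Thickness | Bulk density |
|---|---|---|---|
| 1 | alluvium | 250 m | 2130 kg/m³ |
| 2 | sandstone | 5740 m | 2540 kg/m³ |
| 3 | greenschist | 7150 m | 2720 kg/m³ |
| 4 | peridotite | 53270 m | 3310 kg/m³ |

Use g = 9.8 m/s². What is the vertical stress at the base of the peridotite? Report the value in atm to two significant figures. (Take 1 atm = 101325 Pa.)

20000 atm

alluvium: 2130 kg/m³ × 9.8 m/s² × 250 m = 5.218×10^6 Pa = 51.50 atm
sandstone: 2540 kg/m³ × 9.8 m/s² × 5740 m = 1.429×10^8 Pa = 1410 atm
greenschist: 2720 kg/m³ × 9.8 m/s² × 7150 m = 1.906×10^8 Pa = 1881 atm
peridotite: 3310 kg/m³ × 9.8 m/s² × 53270 m = 1.728×10^9 Pa = 17054 atm
Total = 51.50 + 1410 + 1881 + 17054 = 20396 atm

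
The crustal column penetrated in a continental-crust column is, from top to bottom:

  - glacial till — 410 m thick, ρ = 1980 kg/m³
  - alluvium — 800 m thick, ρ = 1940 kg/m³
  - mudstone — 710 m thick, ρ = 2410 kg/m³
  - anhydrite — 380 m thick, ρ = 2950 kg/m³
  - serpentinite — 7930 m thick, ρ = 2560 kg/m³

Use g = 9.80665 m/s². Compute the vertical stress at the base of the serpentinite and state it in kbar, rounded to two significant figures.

2.5 kbar

glacial till: 1980 kg/m³ × 9.80665 m/s² × 410 m = 7.961×10^6 Pa = 0.07961 kbar
alluvium: 1940 kg/m³ × 9.80665 m/s² × 800 m = 1.522×10^7 Pa = 0.1522 kbar
mudstone: 2410 kg/m³ × 9.80665 m/s² × 710 m = 1.678×10^7 Pa = 0.1678 kbar
anhydrite: 2950 kg/m³ × 9.80665 m/s² × 380 m = 1.099×10^7 Pa = 0.1099 kbar
serpentinite: 2560 kg/m³ × 9.80665 m/s² × 7930 m = 1.991×10^8 Pa = 1.991 kbar
Total = 0.07961 + 0.1522 + 0.1678 + 0.1099 + 1.991 = 2.5004 kbar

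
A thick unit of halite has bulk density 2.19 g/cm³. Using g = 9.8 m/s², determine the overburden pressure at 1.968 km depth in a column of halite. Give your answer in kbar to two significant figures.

0.42 kbar

halite: 2190 kg/m³ × 9.8 m/s² × 1968 m = 4.224×10^7 Pa = 0.4224 kbar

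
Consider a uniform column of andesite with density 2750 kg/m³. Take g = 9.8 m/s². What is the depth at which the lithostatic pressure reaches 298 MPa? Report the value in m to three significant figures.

11100 m

h = P/(ρg) = 298 MPa / (2750 kg/m³ × 9.8 m/s²) = 2.980×10^8 Pa / 26950 Pa/m = 11058 m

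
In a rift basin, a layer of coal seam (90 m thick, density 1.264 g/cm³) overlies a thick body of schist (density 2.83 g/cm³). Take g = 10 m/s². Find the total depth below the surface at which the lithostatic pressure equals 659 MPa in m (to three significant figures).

23300 m

Pressure at base of upper layers: 1264×10×90 = 1.138×10^6 Pa = 1.138 MPa
Remaining pressure to be supplied by schist: 6.590×10^8 − 1.138×10^6 = 6.579×10^8 Pa
Additional depth in schist = 6.579×10^8 Pa / (2830 kg/m³ × 10 m/s²) = 23246 m
Total depth = 90 m + 23246 m = 23336 m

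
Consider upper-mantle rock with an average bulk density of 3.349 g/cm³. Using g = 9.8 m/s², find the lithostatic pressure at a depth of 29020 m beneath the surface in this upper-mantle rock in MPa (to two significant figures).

upper-mantle rock: 3349 kg/m³ × 9.8 m/s² × 29020 m = 9.524×10^8 Pa = 952.4 MPa

950 MPa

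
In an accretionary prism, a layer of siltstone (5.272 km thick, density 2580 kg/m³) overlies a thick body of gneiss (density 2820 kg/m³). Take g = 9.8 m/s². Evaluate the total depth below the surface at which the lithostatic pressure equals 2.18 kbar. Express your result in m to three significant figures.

8340 m

Pressure at base of upper layers: 2580×9.8×5272 = 1.333×10^8 Pa = 1.333 kbar
Remaining pressure to be supplied by gneiss: 2.180×10^8 − 1.333×10^8 = 8.470×10^7 Pa
Additional depth in gneiss = 8.470×10^7 Pa / (2820 kg/m³ × 9.8 m/s²) = 3064.9 m
Total depth = 5272 m + 3064.9 m = 8336.9 m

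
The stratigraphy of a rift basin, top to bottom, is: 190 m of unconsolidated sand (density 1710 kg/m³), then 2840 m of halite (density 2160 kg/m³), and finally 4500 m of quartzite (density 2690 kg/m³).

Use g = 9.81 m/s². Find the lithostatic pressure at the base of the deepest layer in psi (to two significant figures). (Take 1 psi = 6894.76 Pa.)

26000 psi

unconsolidated sand: 1710 kg/m³ × 9.81 m/s² × 190 m = 3.187×10^6 Pa = 462.3 psi
halite: 2160 kg/m³ × 9.81 m/s² × 2840 m = 6.018×10^7 Pa = 8728 psi
quartzite: 2690 kg/m³ × 9.81 m/s² × 4500 m = 1.188×10^8 Pa = 17223 psi
Total = 462.3 + 8728 + 17223 = 26414 psi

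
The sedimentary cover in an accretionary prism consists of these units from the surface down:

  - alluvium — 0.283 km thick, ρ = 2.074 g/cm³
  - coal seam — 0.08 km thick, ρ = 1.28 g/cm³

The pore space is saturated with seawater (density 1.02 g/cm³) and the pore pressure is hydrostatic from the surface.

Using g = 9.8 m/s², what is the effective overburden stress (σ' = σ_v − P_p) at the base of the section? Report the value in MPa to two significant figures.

3.1 MPa

Overburden (lithostatic) stress σ_v:
alluvium: 2074 kg/m³ × 9.8 m/s² × 283 m = 5.752×10^6 Pa = 5.752 MPa
coal seam: 1280 kg/m³ × 9.8 m/s² × 80 m = 1.004×10^6 Pa = 1.004 MPa
Total = 5.752 + 1.004 = 6.7556 MPa
Pore pressure P_p = 1020 kg/m³ × 9.8 m/s² × 363 m = 3.629×10^6 Pa = 3.629 MPa
Effective stress σ' = σ_v − P_p = 6.756 − 3.629 = 3.1270 MPa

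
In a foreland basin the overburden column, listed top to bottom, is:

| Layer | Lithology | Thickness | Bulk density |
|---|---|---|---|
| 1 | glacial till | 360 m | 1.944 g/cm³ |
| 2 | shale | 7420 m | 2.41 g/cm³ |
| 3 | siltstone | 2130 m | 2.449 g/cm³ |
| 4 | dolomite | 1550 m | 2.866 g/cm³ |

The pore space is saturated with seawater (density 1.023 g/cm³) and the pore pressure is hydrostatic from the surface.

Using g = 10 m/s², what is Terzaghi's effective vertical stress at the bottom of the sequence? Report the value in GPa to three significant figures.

Overburden (lithostatic) stress σ_v:
glacial till: 1944 kg/m³ × 10 m/s² × 360 m = 6.998×10^6 Pa = 6.998 MPa
shale: 2410 kg/m³ × 10 m/s² × 7420 m = 1.788×10^8 Pa = 178.8 MPa
siltstone: 2449 kg/m³ × 10 m/s² × 2130 m = 5.216×10^7 Pa = 52.16 MPa
dolomite: 2866 kg/m³ × 10 m/s² × 1550 m = 4.442×10^7 Pa = 44.42 MPa
Total = 6.998 + 178.8 + 52.16 + 44.42 = 282.41 MPa
Pore pressure P_p = 1023 kg/m³ × 10 m/s² × 11460 m = 1.172×10^8 Pa = 117.2 MPa
Effective stress σ' = σ_v − P_p = 282.4 − 117.2 = 165.17 MPa = 0.16517 GPa

0.165 GPa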